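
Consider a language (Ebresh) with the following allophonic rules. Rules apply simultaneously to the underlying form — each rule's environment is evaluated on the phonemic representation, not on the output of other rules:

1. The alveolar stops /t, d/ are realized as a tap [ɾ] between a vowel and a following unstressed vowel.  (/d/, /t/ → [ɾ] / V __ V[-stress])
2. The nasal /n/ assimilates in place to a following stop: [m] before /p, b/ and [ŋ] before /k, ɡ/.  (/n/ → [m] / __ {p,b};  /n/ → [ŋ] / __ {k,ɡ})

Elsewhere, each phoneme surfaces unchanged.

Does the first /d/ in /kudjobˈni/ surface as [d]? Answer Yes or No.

Yes

/d/ (between /u/ and /j/): rule 1 targets it, but not between a vowel and a following unstressed vowel → unchanged [d].
The actual realization is [d], which matches [d].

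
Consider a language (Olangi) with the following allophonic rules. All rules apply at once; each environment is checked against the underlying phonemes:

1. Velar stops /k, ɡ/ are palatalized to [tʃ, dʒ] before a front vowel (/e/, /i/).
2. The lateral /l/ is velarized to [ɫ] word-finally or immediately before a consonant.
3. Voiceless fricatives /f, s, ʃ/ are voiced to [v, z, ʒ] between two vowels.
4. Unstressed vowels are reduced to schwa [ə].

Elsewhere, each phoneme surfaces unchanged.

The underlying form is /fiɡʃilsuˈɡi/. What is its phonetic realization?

[fəɡʃəɫsəˈdʒi]

/f/ (word-initial): rule 3 targets it, but not between two vowels → unchanged [f].
/i/ — between /f/ and /ɡ/, in an unstressed syllable — surfaces as [ə] (rule 4).
/ɡ/ (between /i/ and /ʃ/) is in the target of rule 1 but the environment (before a front vowel) is not met → [ɡ].
/ʃ/ (between /ɡ/ and /i/): rule 3 targets it, but not between two vowels → unchanged [ʃ].
/i/ meets the environment for rule 4 (in an unstressed syllable) → [ə].
/l/ meets the environment for rule 2 (word-finally or immediately before a consonant) → [ɫ].
/s/ (between /l/ and /u/) fails the environment for rule 3, so it stays [s].
/u/ — between /s/ and /ɡ/, in an unstressed syllable — surfaces as [ə] (rule 4).
Rule 1 applies to /ɡ/ (between /u/ and /i/: before a front vowel) → [dʒ].
/i/ — word-final; rule 4 does not apply here → [i].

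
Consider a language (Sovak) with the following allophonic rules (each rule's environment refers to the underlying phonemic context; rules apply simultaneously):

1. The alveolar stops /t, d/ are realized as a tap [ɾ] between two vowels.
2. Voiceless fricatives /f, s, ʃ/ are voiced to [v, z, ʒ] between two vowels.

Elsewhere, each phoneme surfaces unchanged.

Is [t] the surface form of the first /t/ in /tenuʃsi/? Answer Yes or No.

Yes

/t/ (word-initial) is in the target of rule 1 but the environment (between two vowels) is not met → [t].
The actual realization is [t], which matches [t].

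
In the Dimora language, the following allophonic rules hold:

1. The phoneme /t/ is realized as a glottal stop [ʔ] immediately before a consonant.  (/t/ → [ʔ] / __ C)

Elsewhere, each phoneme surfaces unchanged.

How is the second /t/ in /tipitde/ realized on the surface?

/t/ (between /i/ and /d/): immediately before a consonant, so rule 1 applies → [ʔ].

[ʔ]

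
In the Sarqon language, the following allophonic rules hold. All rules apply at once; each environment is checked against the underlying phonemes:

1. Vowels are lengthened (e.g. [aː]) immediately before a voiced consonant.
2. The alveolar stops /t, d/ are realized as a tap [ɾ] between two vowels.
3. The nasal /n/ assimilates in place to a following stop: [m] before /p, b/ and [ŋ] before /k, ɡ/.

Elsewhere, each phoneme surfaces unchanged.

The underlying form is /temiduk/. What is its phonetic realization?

[teːmiːɾuk]

/t/ (word-initial) fails the environment for rule 2, so it stays [t].
/e/ meets the environment for rule 1 (before a voiced consonant) → [eː].
/m/ stays [m].
/i/ — between /m/ and /d/, before a voiced consonant — surfaces as [iː] (rule 1).
/d/ meets the environment for rule 2 (between two vowels) → [ɾ].
/u/ (between /d/ and /k/) fails the environment for rule 1, so it stays [u].
/k/ (word-final) is unaffected → [k].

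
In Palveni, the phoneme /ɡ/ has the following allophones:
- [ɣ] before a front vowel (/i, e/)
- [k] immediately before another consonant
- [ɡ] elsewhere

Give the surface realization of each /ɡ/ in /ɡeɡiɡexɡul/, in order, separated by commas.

Occurrence 1 (position 1): before a front vowel (/i, e/) → [ɣ].
Occurrence 2 (position 3): before a front vowel (/i, e/) → [ɣ].
Occurrence 3 (position 5): before a front vowel (/i, e/) → [ɣ].
Occurrence 4 (position 8): no conditioning environment matches → elsewhere allophone [ɡ].

[ɣ], [ɣ], [ɣ], [ɡ]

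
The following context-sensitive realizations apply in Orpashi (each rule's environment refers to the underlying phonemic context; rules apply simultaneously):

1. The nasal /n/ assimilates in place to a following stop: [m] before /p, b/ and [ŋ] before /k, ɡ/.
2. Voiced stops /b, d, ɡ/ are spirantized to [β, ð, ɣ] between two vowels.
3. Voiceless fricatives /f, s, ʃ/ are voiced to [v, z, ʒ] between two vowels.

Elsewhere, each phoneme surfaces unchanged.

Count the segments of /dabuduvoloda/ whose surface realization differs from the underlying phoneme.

Segments that undergo a rule: /b/ → [β] (rule 2); /d/ → [ð] (rule 2); /d/ → [ð] (rule 2).
All other segments surface unchanged.

3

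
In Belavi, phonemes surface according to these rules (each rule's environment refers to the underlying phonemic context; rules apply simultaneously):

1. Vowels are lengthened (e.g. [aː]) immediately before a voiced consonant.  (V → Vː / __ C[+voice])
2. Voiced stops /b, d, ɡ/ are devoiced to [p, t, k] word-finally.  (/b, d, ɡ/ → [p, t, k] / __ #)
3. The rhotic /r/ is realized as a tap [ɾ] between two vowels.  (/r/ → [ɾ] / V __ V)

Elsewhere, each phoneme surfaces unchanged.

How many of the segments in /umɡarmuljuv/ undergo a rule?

Segments that undergo a rule: /u/ → [uː] (rule 1); /a/ → [aː] (rule 1); /u/ → [uː] (rule 1); /u/ → [uː] (rule 1).
All other segments surface unchanged.

4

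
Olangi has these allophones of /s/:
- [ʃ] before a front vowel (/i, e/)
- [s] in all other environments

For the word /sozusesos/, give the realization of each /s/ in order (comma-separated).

Occurrence 1 (position 1): no conditioning environment matches → elsewhere allophone [s].
Occurrence 2 (position 5): before a front vowel (/i, e/) → [ʃ].
Occurrence 3 (position 7): no conditioning environment matches → elsewhere allophone [s].
Occurrence 4 (position 9): no conditioning environment matches → elsewhere allophone [s].

[s], [ʃ], [s], [s]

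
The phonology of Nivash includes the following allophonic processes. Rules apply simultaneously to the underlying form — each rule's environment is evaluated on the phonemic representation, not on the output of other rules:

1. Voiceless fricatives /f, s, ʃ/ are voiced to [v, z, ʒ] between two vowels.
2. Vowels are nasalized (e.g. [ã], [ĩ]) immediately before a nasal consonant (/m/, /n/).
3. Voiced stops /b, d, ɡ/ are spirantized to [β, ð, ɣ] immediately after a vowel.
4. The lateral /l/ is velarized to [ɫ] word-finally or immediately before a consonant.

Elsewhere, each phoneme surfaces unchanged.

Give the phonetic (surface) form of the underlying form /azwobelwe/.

/a/ — word-initial; rule 2 does not apply here → [a].
/o/ (between /w/ and /b/): rule 2 targets it, but not before a nasal consonant → unchanged [o].
Rule 3 applies to /b/ (between /o/ and /e/: immediately after a vowel) → [β].
/e/ (between /b/ and /l/) fails the environment for rule 2, so it stays [e].
/l/ — between /e/ and /w/, word-finally or immediately before a consonant — surfaces as [ɫ] (rule 4).
/e/ (word-final) fails the environment for rule 2, so it stays [e].

[azwoβeɫwe]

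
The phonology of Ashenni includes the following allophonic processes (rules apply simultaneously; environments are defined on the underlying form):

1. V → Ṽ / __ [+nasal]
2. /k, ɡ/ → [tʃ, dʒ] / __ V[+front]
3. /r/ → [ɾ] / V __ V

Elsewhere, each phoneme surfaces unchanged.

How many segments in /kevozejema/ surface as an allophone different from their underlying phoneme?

2

Segments that undergo a rule: /k/ → [tʃ] (rule 2); /e/ → [ẽ] (rule 1).
All other segments surface unchanged.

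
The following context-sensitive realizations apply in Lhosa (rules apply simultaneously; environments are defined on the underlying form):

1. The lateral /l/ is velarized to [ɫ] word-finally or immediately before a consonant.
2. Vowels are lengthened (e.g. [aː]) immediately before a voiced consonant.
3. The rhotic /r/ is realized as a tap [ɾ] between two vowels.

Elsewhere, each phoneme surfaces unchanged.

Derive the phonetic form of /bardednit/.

Rule 2 applies to /a/ (between /b/ and /r/: before a voiced consonant) → [aː].
/r/ — between /a/ and /d/; rule 3 does not apply here → [r].
/e/ meets the environment for rule 2 (before a voiced consonant) → [eː].
/i/ (between /n/ and /t/) is in the target of rule 2 but the environment (before a voiced consonant) is not met → [i].

[baːrdeːdnit]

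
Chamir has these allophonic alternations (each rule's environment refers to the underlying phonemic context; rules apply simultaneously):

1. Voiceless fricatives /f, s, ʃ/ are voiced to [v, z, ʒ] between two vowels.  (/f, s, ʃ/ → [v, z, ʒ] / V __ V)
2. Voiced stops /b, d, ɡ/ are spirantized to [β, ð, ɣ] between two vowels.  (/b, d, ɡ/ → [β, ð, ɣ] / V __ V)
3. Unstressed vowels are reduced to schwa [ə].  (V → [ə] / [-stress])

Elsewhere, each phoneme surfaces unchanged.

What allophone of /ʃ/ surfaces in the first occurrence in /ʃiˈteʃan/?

/ʃ/ — word-initial; rule 1 does not apply here → [ʃ].

[ʃ]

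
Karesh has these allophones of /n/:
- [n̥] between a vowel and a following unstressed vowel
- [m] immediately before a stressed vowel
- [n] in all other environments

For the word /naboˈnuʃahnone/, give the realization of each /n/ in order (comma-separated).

Occurrence 1 (position 1): no conditioning environment matches → elsewhere allophone [n].
Occurrence 2 (position 5): immediately before a stressed vowel → [m].
Occurrence 3 (position 10): no conditioning environment matches → elsewhere allophone [n].
Occurrence 4 (position 12): between a vowel and a following unstressed vowel → [n̥].

[n], [m], [n], [n̥]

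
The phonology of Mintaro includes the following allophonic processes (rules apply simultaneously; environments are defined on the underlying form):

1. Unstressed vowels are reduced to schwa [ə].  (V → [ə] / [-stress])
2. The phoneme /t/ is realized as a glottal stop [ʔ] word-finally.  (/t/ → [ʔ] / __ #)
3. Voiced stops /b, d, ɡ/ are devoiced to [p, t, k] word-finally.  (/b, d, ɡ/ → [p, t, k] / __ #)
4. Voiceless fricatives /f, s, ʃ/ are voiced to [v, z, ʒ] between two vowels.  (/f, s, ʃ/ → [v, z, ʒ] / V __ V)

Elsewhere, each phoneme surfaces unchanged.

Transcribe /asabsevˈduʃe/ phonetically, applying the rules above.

/a/ (word-initial) occurs in an unstressed syllable → [ə] by rule 1.
/s/ (between /a/ and /a/) occurs between two vowels → [z] by rule 4.
/a/ (between /s/ and /b/) occurs in an unstressed syllable → [ə] by rule 1.
/b/ (between /a/ and /s/) is in the target of rule 3 but the environment (word-finally) is not met → [b].
/s/ — between /b/ and /e/; rule 4 does not apply here → [s].
/e/ meets the environment for rule 1 (in an unstressed syllable) → [ə].
/v/ — not in any rule's target class → [v].
/d/ (between /v/ and /u/) fails the environment for rule 3, so it stays [d].
/u/ (between /d/ and /ʃ/) fails the environment for rule 1, so it stays [u].
Rule 4 applies to /ʃ/ (between /u/ and /e/: between two vowels) → [ʒ].
/e/ meets the environment for rule 1 (in an unstressed syllable) → [ə].

[əzəbsəvˈduʒə]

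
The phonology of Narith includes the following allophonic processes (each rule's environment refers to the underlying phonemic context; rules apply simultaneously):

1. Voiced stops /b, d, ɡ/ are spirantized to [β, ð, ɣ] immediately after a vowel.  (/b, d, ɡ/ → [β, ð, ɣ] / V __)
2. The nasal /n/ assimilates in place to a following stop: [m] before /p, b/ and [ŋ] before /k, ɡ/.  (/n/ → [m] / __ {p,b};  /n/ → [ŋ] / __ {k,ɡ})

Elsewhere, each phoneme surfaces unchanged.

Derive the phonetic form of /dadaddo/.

[daðaðdo]

/d/ (word-initial) is in the target of rule 1 but the environment (immediately after a vowel) is not met → [d].
/d/ meets the environment for rule 1 (immediately after a vowel) → [ð].
/d/ (between /a/ and /d/): immediately after a vowel, so rule 1 applies → [ð].
/d/ (between /d/ and /o/): rule 1 targets it, but not immediately after a vowel → unchanged [d].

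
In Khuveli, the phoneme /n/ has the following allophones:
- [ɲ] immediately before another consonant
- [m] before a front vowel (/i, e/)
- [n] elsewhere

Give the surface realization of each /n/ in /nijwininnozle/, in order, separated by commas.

[m], [m], [ɲ], [n]

Occurrence 1 (position 1): before a front vowel (/i, e/) → [m].
Occurrence 2 (position 6): before a front vowel (/i, e/) → [m].
Occurrence 3 (position 8): immediately before another consonant → [ɲ].
Occurrence 4 (position 9): no conditioning environment matches → elsewhere allophone [n].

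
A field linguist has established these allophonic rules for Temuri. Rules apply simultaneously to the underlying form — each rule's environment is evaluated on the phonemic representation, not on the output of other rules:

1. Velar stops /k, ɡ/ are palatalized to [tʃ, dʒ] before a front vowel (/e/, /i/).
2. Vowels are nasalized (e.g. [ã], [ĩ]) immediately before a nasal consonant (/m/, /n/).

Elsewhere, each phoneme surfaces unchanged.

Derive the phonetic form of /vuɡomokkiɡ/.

/v/ (word-initial): no rule targets it → [v].
/u/ (between /v/ and /ɡ/) is in the target of rule 2 but the environment (before a nasal consonant) is not met → [u].
/ɡ/ (between /u/ and /o/) is in the target of rule 1 but the environment (before a front vowel) is not met → [ɡ].
/o/ — between /ɡ/ and /m/, before a nasal consonant — surfaces as [õ] (rule 2).
/m/ (between /o/ and /o/): no rule targets it → [m].
/o/ (between /m/ and /k/): rule 2 targets it, but not before a nasal consonant → unchanged [o].
/k/ (between /o/ and /k/) is in the target of rule 1 but the environment (before a front vowel) is not met → [k].
/k/ (between /k/ and /i/) occurs before a front vowel → [tʃ] by rule 1.
/i/ (between /k/ and /ɡ/) is in the target of rule 2 but the environment (before a nasal consonant) is not met → [i].
/ɡ/ (word-final): rule 1 targets it, but not before a front vowel → unchanged [ɡ].

[vuɡõmoktʃiɡ]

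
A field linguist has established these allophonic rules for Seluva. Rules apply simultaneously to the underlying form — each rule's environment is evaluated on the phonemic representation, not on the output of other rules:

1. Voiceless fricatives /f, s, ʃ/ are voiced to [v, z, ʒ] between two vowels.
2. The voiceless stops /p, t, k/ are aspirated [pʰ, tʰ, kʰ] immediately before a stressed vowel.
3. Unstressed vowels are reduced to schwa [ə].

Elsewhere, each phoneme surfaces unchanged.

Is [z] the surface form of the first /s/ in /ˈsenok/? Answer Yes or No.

/s/ (word-initial) fails the environment for rule 1, so it stays [s].
The actual realization is [s], not [z].

No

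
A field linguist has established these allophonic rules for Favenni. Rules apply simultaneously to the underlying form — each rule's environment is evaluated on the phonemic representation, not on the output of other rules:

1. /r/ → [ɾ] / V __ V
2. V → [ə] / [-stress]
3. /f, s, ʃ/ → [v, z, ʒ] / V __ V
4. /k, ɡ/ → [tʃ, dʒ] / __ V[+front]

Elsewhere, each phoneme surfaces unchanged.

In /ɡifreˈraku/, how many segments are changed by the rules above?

5

Segments that undergo a rule: /ɡ/ → [dʒ] (rule 4); /i/ → [ə] (rule 2); /e/ → [ə] (rule 2); /r/ → [ɾ] (rule 1); /u/ → [ə] (rule 2).
All other segments surface unchanged.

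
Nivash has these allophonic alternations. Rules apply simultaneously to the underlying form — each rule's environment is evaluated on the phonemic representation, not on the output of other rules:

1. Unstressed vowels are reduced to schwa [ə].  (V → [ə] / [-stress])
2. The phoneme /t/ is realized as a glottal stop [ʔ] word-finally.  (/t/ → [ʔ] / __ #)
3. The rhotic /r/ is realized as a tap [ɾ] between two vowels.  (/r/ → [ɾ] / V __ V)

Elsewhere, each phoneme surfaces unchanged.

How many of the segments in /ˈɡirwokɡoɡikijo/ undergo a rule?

5

Segments that undergo a rule: /o/ → [ə] (rule 1); /o/ → [ə] (rule 1); /i/ → [ə] (rule 1); /i/ → [ə] (rule 1); /o/ → [ə] (rule 1).
All other segments surface unchanged.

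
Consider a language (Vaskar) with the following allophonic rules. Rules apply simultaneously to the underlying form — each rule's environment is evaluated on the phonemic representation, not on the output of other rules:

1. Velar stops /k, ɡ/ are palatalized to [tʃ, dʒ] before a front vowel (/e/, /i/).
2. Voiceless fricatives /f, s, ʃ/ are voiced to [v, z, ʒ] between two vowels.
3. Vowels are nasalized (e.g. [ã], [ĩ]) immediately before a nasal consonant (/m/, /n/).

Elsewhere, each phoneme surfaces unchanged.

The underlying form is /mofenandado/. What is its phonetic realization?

[movẽnãndado]

/m/ — not in any rule's target class → [m].
/o/ (between /m/ and /f/) fails the environment for rule 3, so it stays [o].
/f/ meets the environment for rule 2 (between two vowels) → [v].
/e/ meets the environment for rule 3 (before a nasal consonant) → [ẽ].
/n/ (between /e/ and /a/): no rule targets it → [n].
Rule 3 applies to /a/ (between /n/ and /n/: before a nasal consonant) → [ã].
/n/ — not in any rule's target class → [n].
/d/ — not in any rule's target class → [d].
/a/ (between /d/ and /d/): rule 3 targets it, but not before a nasal consonant → unchanged [a].
/d/ (between /a/ and /o/): no rule targets it → [d].
/o/ (word-final): rule 3 targets it, but not before a nasal consonant → unchanged [o].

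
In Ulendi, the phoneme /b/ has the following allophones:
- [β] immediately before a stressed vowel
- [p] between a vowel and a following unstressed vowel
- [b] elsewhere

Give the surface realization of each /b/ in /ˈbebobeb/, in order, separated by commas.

Occurrence 1 (position 1): immediately before a stressed vowel → [β].
Occurrence 2 (position 3): between a vowel and a following unstressed vowel → [p].
Occurrence 3 (position 5): between a vowel and a following unstressed vowel → [p].
Occurrence 4 (position 7): no conditioning environment matches → elsewhere allophone [b].

[β], [p], [p], [b]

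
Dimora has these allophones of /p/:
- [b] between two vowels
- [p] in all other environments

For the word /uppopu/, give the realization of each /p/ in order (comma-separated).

[p], [p], [b]

Occurrence 1 (position 2): no conditioning environment matches → elsewhere allophone [p].
Occurrence 2 (position 3): no conditioning environment matches → elsewhere allophone [p].
Occurrence 3 (position 5): between two vowels → [b].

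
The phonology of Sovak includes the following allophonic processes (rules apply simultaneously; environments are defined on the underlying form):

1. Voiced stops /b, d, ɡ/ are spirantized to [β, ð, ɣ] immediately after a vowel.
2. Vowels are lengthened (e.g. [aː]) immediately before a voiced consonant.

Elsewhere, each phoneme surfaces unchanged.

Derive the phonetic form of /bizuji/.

[biːzuːji]

/b/ (word-initial) is in the target of rule 1 but the environment (immediately after a vowel) is not met → [b].
/i/ (between /b/ and /z/): before a voiced consonant, so rule 2 applies → [iː].
/z/ (between /i/ and /u/): no rule targets it → [z].
/u/ (between /z/ and /j/): before a voiced consonant, so rule 2 applies → [uː].
/j/ (between /u/ and /i/): no rule targets it → [j].
/i/ (word-final): rule 2 targets it, but not before a voiced consonant → unchanged [i].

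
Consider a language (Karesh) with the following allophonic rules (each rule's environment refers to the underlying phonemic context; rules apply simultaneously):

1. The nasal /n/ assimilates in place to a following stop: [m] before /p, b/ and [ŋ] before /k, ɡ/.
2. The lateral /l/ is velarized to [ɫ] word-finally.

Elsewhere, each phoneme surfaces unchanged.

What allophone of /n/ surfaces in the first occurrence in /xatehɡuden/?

[n]

/n/ (word-final) is in the target of rule 1 but the environment (before a labial or velar stop) is not met → [n].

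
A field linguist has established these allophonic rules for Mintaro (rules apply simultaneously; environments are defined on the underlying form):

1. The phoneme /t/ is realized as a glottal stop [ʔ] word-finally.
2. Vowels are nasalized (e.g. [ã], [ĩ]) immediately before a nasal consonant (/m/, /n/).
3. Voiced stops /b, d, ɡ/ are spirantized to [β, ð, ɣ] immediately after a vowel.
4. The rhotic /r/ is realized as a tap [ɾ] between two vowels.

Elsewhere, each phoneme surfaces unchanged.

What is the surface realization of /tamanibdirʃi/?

[tãmãniβdirʃi]

/t/ (word-initial): rule 1 targets it, but not word-finally → unchanged [t].
Rule 2 applies to /a/ (between /t/ and /m/: before a nasal consonant) → [ã].
/m/ stays [m].
/a/ meets the environment for rule 2 (before a nasal consonant) → [ã].
/n/ stays [n].
/i/ (between /n/ and /b/) fails the environment for rule 2, so it stays [i].
/b/ meets the environment for rule 3 (immediately after a vowel) → [β].
/d/ (between /b/ and /i/) is in the target of rule 3 but the environment (immediately after a vowel) is not met → [d].
/i/ (between /d/ and /r/) fails the environment for rule 2, so it stays [i].
/r/ (between /i/ and /ʃ/): rule 4 targets it, but not between two vowels → unchanged [r].
/ʃ/ — not in any rule's target class → [ʃ].
/i/ — word-final; rule 2 does not apply here → [i].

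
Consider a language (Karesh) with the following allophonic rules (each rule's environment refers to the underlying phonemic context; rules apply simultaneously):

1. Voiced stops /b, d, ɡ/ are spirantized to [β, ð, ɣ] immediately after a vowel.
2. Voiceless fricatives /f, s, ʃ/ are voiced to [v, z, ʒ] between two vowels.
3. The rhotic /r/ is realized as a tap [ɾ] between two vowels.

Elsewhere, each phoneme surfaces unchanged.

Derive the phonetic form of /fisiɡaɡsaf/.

[fiziɣaɣsaf]

/f/ (word-initial) fails the environment for rule 2, so it stays [f].
/i/ — not in any rule's target class → [i].
/s/ (between /i/ and /i/) occurs between two vowels → [z] by rule 2.
/i/ (between /s/ and /ɡ/) is unaffected → [i].
/ɡ/ (between /i/ and /a/) occurs immediately after a vowel → [ɣ] by rule 1.
/a/ (between /ɡ/ and /ɡ/) is unaffected → [a].
Rule 1 applies to /ɡ/ (between /a/ and /s/: immediately after a vowel) → [ɣ].
/s/ — between /ɡ/ and /a/; rule 2 does not apply here → [s].
/a/ (between /s/ and /f/) is unaffected → [a].
/f/ (word-final) is in the target of rule 2 but the environment (between two vowels) is not met → [f].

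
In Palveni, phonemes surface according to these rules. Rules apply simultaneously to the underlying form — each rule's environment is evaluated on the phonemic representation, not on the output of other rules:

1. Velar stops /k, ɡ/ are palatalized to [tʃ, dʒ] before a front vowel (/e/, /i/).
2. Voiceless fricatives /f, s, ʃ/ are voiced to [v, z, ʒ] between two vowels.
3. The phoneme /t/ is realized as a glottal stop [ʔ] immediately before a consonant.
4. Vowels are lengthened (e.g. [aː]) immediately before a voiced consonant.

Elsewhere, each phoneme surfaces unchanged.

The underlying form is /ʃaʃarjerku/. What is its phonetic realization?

[ʃaʒaːrjeːrku]

/ʃ/ — word-initial; rule 2 does not apply here → [ʃ].
/a/ (between /ʃ/ and /ʃ/) fails the environment for rule 4, so it stays [a].
/ʃ/ — between /a/ and /a/, between two vowels — surfaces as [ʒ] (rule 2).
/a/ meets the environment for rule 4 (before a voiced consonant) → [aː].
/e/ — between /j/ and /r/, before a voiced consonant — surfaces as [eː] (rule 4).
/k/ (between /r/ and /u/) is in the target of rule 1 but the environment (before a front vowel) is not met → [k].
/u/ (word-final) fails the environment for rule 4, so it stays [u].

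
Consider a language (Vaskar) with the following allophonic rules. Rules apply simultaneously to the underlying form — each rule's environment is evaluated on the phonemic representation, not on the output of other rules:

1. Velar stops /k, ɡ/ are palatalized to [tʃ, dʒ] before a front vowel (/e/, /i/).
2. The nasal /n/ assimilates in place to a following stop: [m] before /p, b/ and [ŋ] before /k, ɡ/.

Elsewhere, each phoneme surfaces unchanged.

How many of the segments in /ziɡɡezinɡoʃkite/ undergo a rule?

Segments that undergo a rule: /ɡ/ → [dʒ] (rule 1); /n/ → [ŋ] (rule 2); /k/ → [tʃ] (rule 1).
All other segments surface unchanged.

3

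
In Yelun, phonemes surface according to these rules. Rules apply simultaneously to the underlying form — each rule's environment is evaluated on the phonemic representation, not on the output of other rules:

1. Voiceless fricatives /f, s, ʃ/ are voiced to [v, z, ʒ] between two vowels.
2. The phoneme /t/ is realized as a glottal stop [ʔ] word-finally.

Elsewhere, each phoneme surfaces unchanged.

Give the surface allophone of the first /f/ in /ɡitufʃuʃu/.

[f]

/f/ — between /u/ and /ʃ/; rule 1 does not apply here → [f].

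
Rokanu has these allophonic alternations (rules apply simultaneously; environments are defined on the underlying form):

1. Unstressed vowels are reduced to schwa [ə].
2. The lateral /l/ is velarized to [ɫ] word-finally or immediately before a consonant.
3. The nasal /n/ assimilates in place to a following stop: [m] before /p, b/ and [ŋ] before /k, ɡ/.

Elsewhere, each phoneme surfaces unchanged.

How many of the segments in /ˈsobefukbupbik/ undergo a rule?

4

Segments that undergo a rule: /e/ → [ə] (rule 1); /u/ → [ə] (rule 1); /u/ → [ə] (rule 1); /i/ → [ə] (rule 1).
All other segments surface unchanged.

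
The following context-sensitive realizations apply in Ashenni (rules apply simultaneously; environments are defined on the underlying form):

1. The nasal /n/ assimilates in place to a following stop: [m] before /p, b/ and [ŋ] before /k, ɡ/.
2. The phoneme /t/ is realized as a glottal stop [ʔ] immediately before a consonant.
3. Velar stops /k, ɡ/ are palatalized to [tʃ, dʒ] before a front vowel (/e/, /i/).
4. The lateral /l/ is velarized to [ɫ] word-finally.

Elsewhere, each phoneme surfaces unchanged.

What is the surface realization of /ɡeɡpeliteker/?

Rule 3 applies to /ɡ/ (word-initial: before a front vowel) → [dʒ].
/e/ stays [e].
/ɡ/ — between /e/ and /p/; rule 3 does not apply here → [ɡ].
/p/ — not in any rule's target class → [p].
/e/ — not in any rule's target class → [e].
/l/ — between /e/ and /i/; rule 4 does not apply here → [l].
/i/ stays [i].
/t/ (between /i/ and /e/) is in the target of rule 2 but the environment (immediately before a consonant) is not met → [t].
/e/ (between /t/ and /k/) is unaffected → [e].
Rule 3 applies to /k/ (between /e/ and /e/: before a front vowel) → [tʃ].
/e/ (between /k/ and /r/) is unaffected → [e].
/r/ — not in any rule's target class → [r].

[dʒeɡpelitetʃer]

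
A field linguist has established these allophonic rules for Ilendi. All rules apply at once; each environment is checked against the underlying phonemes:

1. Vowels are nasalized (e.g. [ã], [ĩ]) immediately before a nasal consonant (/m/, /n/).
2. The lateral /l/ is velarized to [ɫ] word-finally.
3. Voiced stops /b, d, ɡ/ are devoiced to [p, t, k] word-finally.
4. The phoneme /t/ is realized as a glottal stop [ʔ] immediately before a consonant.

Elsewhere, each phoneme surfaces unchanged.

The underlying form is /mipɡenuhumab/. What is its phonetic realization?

[mipɡẽnuhũmap]

/m/ (word-initial): no rule targets it → [m].
/i/ — between /m/ and /p/; rule 1 does not apply here → [i].
/p/ (between /i/ and /ɡ/) is unaffected → [p].
/ɡ/ (between /p/ and /e/) fails the environment for rule 3, so it stays [ɡ].
/e/ (between /ɡ/ and /n/): before a nasal consonant, so rule 1 applies → [ẽ].
/n/ stays [n].
/u/ (between /n/ and /h/) is in the target of rule 1 but the environment (before a nasal consonant) is not met → [u].
/h/ stays [h].
/u/ (between /h/ and /m/): before a nasal consonant, so rule 1 applies → [ũ].
/m/ — not in any rule's target class → [m].
/a/ — between /m/ and /b/; rule 1 does not apply here → [a].
/b/ (word-final) occurs word-finally → [p] by rule 3.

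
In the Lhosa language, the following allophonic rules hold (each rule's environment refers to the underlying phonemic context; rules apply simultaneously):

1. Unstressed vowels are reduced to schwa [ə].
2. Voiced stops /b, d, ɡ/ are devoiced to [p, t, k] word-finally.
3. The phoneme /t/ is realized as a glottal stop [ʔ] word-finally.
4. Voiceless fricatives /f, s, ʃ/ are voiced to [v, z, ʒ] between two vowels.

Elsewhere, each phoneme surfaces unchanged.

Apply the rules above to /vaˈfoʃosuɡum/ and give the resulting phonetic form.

[vəˈvoʒəzəɡəm]

Rule 1 applies to /a/ (between /v/ and /f/: in an unstressed syllable) → [ə].
Rule 4 applies to /f/ (between /a/ and /o/: between two vowels) → [v].
/o/ (between /f/ and /ʃ/) fails the environment for rule 1, so it stays [o].
Rule 4 applies to /ʃ/ (between /o/ and /o/: between two vowels) → [ʒ].
/o/ meets the environment for rule 1 (in an unstressed syllable) → [ə].
/s/ (between /o/ and /u/) occurs between two vowels → [z] by rule 4.
Rule 1 applies to /u/ (between /s/ and /ɡ/: in an unstressed syllable) → [ə].
/ɡ/ — between /u/ and /u/; rule 2 does not apply here → [ɡ].
/u/ — between /ɡ/ and /m/, in an unstressed syllable — surfaces as [ə] (rule 1).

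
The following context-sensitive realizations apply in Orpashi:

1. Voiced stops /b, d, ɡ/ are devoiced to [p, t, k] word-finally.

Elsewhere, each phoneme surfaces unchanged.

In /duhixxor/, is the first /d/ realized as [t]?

No

/d/ (word-initial): rule 1 targets it, but not word-finally → unchanged [d].
The actual realization is [d], not [t].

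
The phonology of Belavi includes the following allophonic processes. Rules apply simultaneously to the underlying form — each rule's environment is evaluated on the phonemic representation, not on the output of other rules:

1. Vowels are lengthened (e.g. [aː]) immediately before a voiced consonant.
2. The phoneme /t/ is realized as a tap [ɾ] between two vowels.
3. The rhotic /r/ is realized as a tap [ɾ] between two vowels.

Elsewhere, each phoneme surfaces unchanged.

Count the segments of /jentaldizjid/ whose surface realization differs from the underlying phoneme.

Segments that undergo a rule: /e/ → [eː] (rule 1); /a/ → [aː] (rule 1); /i/ → [iː] (rule 1); /i/ → [iː] (rule 1).
All other segments surface unchanged.

4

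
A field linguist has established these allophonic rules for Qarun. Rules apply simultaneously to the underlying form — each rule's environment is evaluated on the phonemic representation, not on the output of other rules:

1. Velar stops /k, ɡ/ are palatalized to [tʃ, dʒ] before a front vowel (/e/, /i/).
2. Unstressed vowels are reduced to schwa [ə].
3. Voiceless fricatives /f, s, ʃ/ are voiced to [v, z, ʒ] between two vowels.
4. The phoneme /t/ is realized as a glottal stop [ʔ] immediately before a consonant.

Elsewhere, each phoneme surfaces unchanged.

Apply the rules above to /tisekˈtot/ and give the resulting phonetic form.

[təzəkˈtot]

/t/ (word-initial) fails the environment for rule 4, so it stays [t].
/i/ — between /t/ and /s/, in an unstressed syllable — surfaces as [ə] (rule 2).
/s/ meets the environment for rule 3 (between two vowels) → [z].
/e/ (between /s/ and /k/): in an unstressed syllable, so rule 2 applies → [ə].
/k/ (between /e/ and /t/) fails the environment for rule 1, so it stays [k].
/t/ — between /k/ and /o/; rule 4 does not apply here → [t].
/o/ (between /t/ and /t/) is in the target of rule 2 but the environment (in an unstressed syllable) is not met → [o].
/t/ (word-final) fails the environment for rule 4, so it stays [t].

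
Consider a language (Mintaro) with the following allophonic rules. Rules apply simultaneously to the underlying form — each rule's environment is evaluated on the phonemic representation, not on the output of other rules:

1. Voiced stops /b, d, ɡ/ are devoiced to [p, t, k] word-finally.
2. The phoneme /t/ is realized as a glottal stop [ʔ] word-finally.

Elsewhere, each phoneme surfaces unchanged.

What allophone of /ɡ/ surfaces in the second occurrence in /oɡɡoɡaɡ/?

[ɡ]

/ɡ/ (between /ɡ/ and /o/) is in the target of rule 1 but the environment (word-finally) is not met → [ɡ].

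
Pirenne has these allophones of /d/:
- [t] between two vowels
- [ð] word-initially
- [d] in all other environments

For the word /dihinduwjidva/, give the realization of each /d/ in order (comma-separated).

[ð], [d], [d]

Occurrence 1 (position 1): word-initially → [ð].
Occurrence 2 (position 6): no conditioning environment matches → elsewhere allophone [d].
Occurrence 3 (position 11): no conditioning environment matches → elsewhere allophone [d].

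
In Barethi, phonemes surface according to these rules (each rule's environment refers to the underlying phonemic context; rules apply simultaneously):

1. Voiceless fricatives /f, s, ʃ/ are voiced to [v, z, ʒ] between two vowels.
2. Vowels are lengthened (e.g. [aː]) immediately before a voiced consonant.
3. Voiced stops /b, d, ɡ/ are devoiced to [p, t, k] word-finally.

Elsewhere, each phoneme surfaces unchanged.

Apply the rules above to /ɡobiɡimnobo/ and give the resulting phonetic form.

/ɡ/ (word-initial) fails the environment for rule 3, so it stays [ɡ].
/o/ (between /ɡ/ and /b/) occurs before a voiced consonant → [oː] by rule 2.
/b/ (between /o/ and /i/) is in the target of rule 3 but the environment (word-finally) is not met → [b].
/i/ (between /b/ and /ɡ/): before a voiced consonant, so rule 2 applies → [iː].
/ɡ/ (between /i/ and /i/): rule 3 targets it, but not word-finally → unchanged [ɡ].
Rule 2 applies to /i/ (between /ɡ/ and /m/: before a voiced consonant) → [iː].
/m/ stays [m].
/n/ (between /m/ and /o/) is unaffected → [n].
Rule 2 applies to /o/ (between /n/ and /b/: before a voiced consonant) → [oː].
/b/ (between /o/ and /o/) fails the environment for rule 3, so it stays [b].
/o/ (word-final) fails the environment for rule 2, so it stays [o].

[ɡoːbiːɡiːmnoːbo]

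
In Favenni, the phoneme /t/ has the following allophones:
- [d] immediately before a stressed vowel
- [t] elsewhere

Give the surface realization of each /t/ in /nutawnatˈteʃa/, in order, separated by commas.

Occurrence 1 (position 3): no conditioning environment matches → elsewhere allophone [t].
Occurrence 2 (position 8): no conditioning environment matches → elsewhere allophone [t].
Occurrence 3 (position 9): immediately before a stressed vowel → [d].

[t], [t], [d]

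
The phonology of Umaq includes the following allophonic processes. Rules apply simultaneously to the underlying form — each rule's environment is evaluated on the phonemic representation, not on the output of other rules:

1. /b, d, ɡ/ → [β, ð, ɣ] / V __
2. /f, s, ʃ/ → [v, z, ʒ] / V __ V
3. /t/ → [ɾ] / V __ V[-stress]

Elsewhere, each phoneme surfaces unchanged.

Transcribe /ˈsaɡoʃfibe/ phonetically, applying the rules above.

[ˈsaɣoʃfiβe]

/s/ (word-initial) is in the target of rule 2 but the environment (between two vowels) is not met → [s].
/a/ stays [a].
/ɡ/ (between /a/ and /o/) occurs immediately after a vowel → [ɣ] by rule 1.
/o/ stays [o].
/ʃ/ (between /o/ and /f/) fails the environment for rule 2, so it stays [ʃ].
/f/ (between /ʃ/ and /i/) is in the target of rule 2 but the environment (between two vowels) is not met → [f].
/i/ (between /f/ and /b/) is unaffected → [i].
/b/ (between /i/ and /e/) occurs immediately after a vowel → [β] by rule 1.
/e/ stays [e].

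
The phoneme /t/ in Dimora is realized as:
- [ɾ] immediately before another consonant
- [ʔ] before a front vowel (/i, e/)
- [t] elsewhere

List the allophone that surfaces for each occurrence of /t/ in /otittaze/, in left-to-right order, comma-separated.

[ʔ], [ɾ], [t]

Occurrence 1 (position 2): before a front vowel (/i, e/) → [ʔ].
Occurrence 2 (position 4): immediately before another consonant → [ɾ].
Occurrence 3 (position 5): no conditioning environment matches → elsewhere allophone [t].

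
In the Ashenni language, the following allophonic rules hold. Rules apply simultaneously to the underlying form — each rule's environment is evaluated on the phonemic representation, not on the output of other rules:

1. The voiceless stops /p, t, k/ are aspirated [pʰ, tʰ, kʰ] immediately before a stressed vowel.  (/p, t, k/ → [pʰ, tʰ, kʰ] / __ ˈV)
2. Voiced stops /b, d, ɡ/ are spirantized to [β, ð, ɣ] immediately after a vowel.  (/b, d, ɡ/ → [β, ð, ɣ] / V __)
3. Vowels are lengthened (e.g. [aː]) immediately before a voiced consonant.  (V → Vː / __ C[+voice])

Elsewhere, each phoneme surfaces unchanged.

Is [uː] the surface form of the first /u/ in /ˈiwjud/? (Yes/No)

Yes

/u/ (between /j/ and /d/): before a voiced consonant, so rule 3 applies → [uː].
The actual realization is [uː], which matches [uː].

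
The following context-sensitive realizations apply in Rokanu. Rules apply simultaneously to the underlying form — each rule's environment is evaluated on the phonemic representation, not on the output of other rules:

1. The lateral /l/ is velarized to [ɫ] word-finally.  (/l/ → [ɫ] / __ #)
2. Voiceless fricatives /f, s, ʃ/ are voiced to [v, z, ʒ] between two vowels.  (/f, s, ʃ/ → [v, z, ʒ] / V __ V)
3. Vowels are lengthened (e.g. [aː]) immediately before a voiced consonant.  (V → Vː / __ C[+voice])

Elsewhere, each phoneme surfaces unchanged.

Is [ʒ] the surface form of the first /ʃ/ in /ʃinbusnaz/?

No

/ʃ/ — word-initial; rule 2 does not apply here → [ʃ].
The actual realization is [ʃ], not [ʒ].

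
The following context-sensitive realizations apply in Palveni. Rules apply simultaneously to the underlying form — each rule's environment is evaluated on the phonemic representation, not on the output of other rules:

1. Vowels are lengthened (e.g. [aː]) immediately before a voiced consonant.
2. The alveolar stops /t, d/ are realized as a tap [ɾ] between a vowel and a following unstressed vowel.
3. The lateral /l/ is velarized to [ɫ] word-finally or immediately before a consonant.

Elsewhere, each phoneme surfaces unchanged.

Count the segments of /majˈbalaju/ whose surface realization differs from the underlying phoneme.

Segments that undergo a rule: /a/ → [aː] (rule 1); /a/ → [aː] (rule 1); /a/ → [aː] (rule 1).
All other segments surface unchanged.

3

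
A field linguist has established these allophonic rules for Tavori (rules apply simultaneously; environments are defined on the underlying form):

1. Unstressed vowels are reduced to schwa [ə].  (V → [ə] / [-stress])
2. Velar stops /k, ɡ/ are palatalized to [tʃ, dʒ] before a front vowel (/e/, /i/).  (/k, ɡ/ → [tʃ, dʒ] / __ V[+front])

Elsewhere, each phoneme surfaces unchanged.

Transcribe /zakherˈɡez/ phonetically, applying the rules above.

[zəkhərˈdʒez]

/a/ — between /z/ and /k/, in an unstressed syllable — surfaces as [ə] (rule 1).
/k/ (between /a/ and /h/): rule 2 targets it, but not before a front vowel → unchanged [k].
/e/ (between /h/ and /r/) occurs in an unstressed syllable → [ə] by rule 1.
/ɡ/ (between /r/ and /e/) occurs before a front vowel → [dʒ] by rule 2.
/e/ (between /ɡ/ and /z/) fails the environment for rule 1, so it stays [e].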